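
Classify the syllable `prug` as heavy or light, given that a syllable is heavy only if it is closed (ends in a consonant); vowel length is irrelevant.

heavy

`prug`: short vowel, closed (coda /g/). Closed (coda /g/) → heavy.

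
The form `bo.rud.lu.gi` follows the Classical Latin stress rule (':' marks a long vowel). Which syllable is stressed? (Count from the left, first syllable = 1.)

Classical Latin: stress the penult if heavy (long vowel or closed), else the antepenult.
Weights: 2 rud H, 3 lu L, 4 gi L.
The penult (syllable 3, lu) is light, so stress falls on the antepenult (syllable 2, rud).
Stress on syllable 2: bo.ˈrud.lu.gi.

2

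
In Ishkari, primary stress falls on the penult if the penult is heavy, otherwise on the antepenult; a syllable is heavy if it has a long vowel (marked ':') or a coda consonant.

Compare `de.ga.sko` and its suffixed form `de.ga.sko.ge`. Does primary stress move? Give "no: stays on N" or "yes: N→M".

yes: 1→2

Base `de.ga.sko` (3 syllables):
  Weights: 1 de L, 2 ga L, 3 sko L.
  The penult (syllable 2, ga) is light, so stress falls on the antepenult (syllable 1, de).
  → primary stress on syllable 1.
Suffixed `de.ga.sko.ge` (4 syllables):
  Weights: 2 ga L, 3 sko L, 4 ge L.
  The penult (syllable 3, sko) is light, so stress falls on the antepenult (syllable 2, ga).
  → primary stress on syllable 2.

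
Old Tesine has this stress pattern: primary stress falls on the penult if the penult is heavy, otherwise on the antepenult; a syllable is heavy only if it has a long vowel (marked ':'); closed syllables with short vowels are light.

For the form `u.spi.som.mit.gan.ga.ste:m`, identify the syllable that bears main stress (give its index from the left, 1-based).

5

Weights: 5 gan L, 6 ga L, 7 ste:m H.
The penult (syllable 6, ga) is light, so stress falls on the antepenult (syllable 5, gan).
Primary stress: syllable 5 → u.spi.som.mit.ˈgan.ga.ste:m.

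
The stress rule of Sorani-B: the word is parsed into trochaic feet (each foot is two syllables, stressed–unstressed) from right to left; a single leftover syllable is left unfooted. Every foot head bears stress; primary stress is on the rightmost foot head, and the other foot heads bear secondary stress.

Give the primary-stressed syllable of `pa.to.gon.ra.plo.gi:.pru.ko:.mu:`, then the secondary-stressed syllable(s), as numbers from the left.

Parse right to left into trochaic (ˈσσ) feet: pa (ˈto.gon) (ˈra.plo) (ˈgi:.pru) (ˈko:.mu:). Syllable 1 is left unfooted.
Foot heads (stressed positions): 2, 4, 6, 8.
End Rule Rightmost: primary stress on the rightmost head = syllable 8.
Secondary stress on 2, 4, 6: pa.ˌto.gon.ˌra.plo.ˌgi:.pru.ˈko:.mu:.

primary 8, secondary 2, 4, 6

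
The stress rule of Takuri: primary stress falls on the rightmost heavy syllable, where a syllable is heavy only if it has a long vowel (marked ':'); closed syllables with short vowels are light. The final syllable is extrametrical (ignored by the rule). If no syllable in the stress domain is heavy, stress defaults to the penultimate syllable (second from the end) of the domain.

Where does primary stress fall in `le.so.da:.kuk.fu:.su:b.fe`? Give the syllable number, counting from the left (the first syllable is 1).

The final syllable (7, fe) is extrametrical; the stress domain is syllables 1–6.
Weights: 1 le L, 2 so L, 3 da: H, 4 kuk L, 5 fu: H, 6 su:b H.
Heavy syllables in the domain: 3, 5, 6. The rightmost is syllable 6 (su:b).
Primary stress: syllable 6 → le.so.da:.kuk.fu:.ˈsu:b.fe.

6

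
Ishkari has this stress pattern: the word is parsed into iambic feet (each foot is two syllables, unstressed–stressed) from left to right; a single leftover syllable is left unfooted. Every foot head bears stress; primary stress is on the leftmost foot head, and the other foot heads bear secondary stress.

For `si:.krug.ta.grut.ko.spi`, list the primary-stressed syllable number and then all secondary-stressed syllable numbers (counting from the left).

Parse left to right into iambic (σˈσ) feet: (si:.ˈkrug) (ta.ˈgrut) (ko.ˈspi).
Foot heads (stressed positions): 2, 4, 6.
End Rule Leftmost: primary stress on the leftmost head = syllable 2.
Secondary stress on 4, 6: si:.ˈkrug.ta.ˌgrut.ko.ˌspi.

primary 2, secondary 4, 6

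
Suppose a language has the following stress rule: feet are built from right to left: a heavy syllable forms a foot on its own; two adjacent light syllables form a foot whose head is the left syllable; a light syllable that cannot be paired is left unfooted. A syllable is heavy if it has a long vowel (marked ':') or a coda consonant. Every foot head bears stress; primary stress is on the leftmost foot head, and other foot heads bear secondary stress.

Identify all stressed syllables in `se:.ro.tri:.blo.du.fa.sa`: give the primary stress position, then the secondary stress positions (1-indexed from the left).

Weights: 1 se: H, 2 ro L, 3 tri: H, 4 blo L, 5 du L, 6 fa L, 7 sa L.
Parse right to left (heavy = foot alone; LL = one foot; stranded L unfooted): (ˈse:) ro (ˈtri:) (ˈblo.du) (ˈfa.sa).
Foot heads: 1, 3, 4, 6.
Primary stress on the leftmost head = syllable 1.
Secondary stress on 3, 4, 6: ˈse:.ro.ˌtri:.ˌblo.du.ˌfa.sa.

primary 1, secondary 3, 4, 6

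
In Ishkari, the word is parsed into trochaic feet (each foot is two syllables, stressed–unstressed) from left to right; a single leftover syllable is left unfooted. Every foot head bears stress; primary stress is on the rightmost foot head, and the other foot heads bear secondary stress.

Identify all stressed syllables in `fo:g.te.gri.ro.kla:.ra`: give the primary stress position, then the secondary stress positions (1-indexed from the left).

primary 5, secondary 1, 3

Parse left to right into trochaic (ˈσσ) feet: (ˈfo:g.te) (ˈgri.ro) (ˈkla:.ra).
Foot heads (stressed positions): 1, 3, 5.
End Rule Rightmost: primary stress on the rightmost head = syllable 5.
Secondary stress on 1, 3: ˌfo:g.te.ˌgri.ro.ˈkla:.ra.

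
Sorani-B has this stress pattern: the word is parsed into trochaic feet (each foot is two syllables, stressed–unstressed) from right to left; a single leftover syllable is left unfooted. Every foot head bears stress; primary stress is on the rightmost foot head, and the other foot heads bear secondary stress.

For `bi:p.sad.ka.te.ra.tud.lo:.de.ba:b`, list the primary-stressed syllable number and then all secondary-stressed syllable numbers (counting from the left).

primary 8, secondary 2, 4, 6

Parse right to left into trochaic (ˈσσ) feet: bi:p (ˈsad.ka) (ˈte.ra) (ˈtud.lo:) (ˈde.ba:b). Syllable 1 is left unfooted.
Foot heads (stressed positions): 2, 4, 6, 8.
End Rule Rightmost: primary stress on the rightmost head = syllable 8.
Secondary stress on 2, 4, 6: bi:p.ˌsad.ka.ˌte.ra.ˌtud.lo:.ˈde.ba:b.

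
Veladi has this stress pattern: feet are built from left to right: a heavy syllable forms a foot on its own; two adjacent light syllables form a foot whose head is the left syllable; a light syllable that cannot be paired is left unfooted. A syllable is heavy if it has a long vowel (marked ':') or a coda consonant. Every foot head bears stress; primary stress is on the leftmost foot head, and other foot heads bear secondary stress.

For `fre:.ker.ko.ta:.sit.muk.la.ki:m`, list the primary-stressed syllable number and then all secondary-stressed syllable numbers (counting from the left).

Weights: 1 fre: H, 2 ker H, 3 ko L, 4 ta: H, 5 sit H, 6 muk H, 7 la L, 8 ki:m H.
Parse left to right (heavy = foot alone; LL = one foot; stranded L unfooted): (ˈfre:) (ˈker) ko (ˈta:) (ˈsit) (ˈmuk) la (ˈki:m).
Foot heads: 1, 2, 4, 5, 6, 8.
Primary stress on the leftmost head = syllable 1.
Secondary stress on 2, 4, 5, 6, 8: ˈfre:.ˌker.ko.ˌta:.ˌsit.ˌmuk.la.ˌki:m.

primary 1, secondary 2, 4, 5, 6, 8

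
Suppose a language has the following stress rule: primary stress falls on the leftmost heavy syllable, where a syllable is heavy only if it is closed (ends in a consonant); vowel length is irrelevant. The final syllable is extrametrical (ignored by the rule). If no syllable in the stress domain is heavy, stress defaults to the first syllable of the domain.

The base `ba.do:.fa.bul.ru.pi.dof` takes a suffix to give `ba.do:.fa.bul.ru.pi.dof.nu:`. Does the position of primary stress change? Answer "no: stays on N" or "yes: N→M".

Base `ba.do:.fa.bul.ru.pi.dof` (7 syllables):
  The final syllable (7, dof) is extrametrical; the stress domain is syllables 1–6.
  Weights: 1 ba L, 2 do: L, 3 fa L, 4 bul H, 5 ru L, 6 pi L.
  Heavy syllables in the domain: 4. The leftmost is syllable 4 (bul).
  → primary stress on syllable 4.
Suffixed `ba.do:.fa.bul.ru.pi.dof.nu:` (8 syllables):
  The final syllable (8, nu:) is extrametrical; the stress domain is syllables 1–7.
  Weights: 1 ba L, 2 do: L, 3 fa L, 4 bul H, 5 ru L, 6 pi L, 7 dof H.
  Heavy syllables in the domain: 4, 7. The leftmost is syllable 4 (bul).
  → primary stress on syllable 4.

no: stays on 4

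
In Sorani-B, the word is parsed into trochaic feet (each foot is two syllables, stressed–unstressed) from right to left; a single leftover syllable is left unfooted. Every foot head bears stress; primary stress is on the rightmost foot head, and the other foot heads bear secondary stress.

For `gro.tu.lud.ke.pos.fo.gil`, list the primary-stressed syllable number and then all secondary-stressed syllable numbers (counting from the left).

Parse right to left into trochaic (ˈσσ) feet: gro (ˈtu.lud) (ˈke.pos) (ˈfo.gil). Syllable 1 is left unfooted.
Foot heads (stressed positions): 2, 4, 6.
End Rule Rightmost: primary stress on the rightmost head = syllable 6.
Secondary stress on 2, 4: gro.ˌtu.lud.ˌke.pos.ˈfo.gil.

primary 6, secondary 2, 4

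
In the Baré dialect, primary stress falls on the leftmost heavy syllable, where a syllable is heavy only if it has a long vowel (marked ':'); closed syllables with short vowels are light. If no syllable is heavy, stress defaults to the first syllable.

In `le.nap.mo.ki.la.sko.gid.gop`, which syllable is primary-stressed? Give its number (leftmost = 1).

1

Weights: 1 le L, 2 nap L, 3 mo L, 4 ki L, 5 la L, 6 sko L, 7 gid L, 8 gop L.
No heavy syllable in the domain; default to the first syllable = syllable 1.
Primary stress: syllable 1 → ˈle.nap.mo.ki.la.sko.gid.gop.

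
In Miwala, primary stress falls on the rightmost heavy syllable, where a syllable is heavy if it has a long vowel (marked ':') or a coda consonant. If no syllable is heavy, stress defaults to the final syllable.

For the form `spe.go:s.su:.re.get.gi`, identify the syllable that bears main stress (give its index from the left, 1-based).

Weights: 1 spe L, 2 go:s H, 3 su: H, 4 re L, 5 get H, 6 gi L.
Heavy syllables in the domain: 2, 3, 5. The rightmost is syllable 5 (get).
Primary stress: syllable 5 → spe.go:s.su:.re.ˈget.gi.

5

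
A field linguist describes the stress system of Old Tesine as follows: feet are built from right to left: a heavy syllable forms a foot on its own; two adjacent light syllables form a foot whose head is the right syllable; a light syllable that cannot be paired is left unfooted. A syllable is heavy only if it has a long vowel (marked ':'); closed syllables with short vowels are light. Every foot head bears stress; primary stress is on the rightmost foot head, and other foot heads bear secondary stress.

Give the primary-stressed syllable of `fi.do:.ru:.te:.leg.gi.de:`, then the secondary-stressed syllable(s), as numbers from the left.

primary 7, secondary 2, 3, 4, 6

Weights: 1 fi L, 2 do: H, 3 ru: H, 4 te: H, 5 leg L, 6 gi L, 7 de: H.
Parse right to left (heavy = foot alone; LL = one foot; stranded L unfooted): fi (ˈdo:) (ˈru:) (ˈte:) (leg.ˈgi) (ˈde:).
Foot heads: 2, 3, 4, 6, 7.
Primary stress on the rightmost head = syllable 7.
Secondary stress on 2, 3, 4, 6: fi.ˌdo:.ˌru:.ˌte:.leg.ˌgi.ˈde:.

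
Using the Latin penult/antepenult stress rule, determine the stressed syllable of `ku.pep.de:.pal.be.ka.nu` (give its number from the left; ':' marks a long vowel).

Classical Latin: stress the penult if heavy (long vowel or closed), else the antepenult.
Weights: 5 be L, 6 ka L, 7 nu L.
The penult (syllable 6, ka) is light, so stress falls on the antepenult (syllable 5, be).
Stress on syllable 5: ku.pep.de:.pal.ˈbe.ka.nu.

5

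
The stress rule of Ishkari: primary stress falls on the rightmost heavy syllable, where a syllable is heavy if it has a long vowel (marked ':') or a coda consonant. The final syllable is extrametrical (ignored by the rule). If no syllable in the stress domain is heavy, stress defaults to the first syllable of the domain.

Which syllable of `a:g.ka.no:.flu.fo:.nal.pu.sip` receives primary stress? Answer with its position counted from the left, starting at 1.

The final syllable (8, sip) is extrametrical; the stress domain is syllables 1–7.
Weights: 1 a:g H, 2 ka L, 3 no: H, 4 flu L, 5 fo: H, 6 nal H, 7 pu L.
Heavy syllables in the domain: 1, 3, 5, 6. The rightmost is syllable 6 (nal).
Primary stress: syllable 6 → a:g.ka.no:.flu.fo:.ˈnal.pu.sip.

6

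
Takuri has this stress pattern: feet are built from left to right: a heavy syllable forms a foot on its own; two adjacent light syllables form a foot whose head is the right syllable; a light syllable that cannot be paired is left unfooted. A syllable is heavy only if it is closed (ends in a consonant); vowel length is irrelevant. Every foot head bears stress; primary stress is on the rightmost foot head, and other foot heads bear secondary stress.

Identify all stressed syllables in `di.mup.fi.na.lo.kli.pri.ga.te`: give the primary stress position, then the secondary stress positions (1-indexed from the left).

Weights: 1 di L, 2 mup H, 3 fi L, 4 na L, 5 lo L, 6 kli L, 7 pri L, 8 ga L, 9 te L.
Parse left to right (heavy = foot alone; LL = one foot; stranded L unfooted): di (ˈmup) (fi.ˈna) (lo.ˈkli) (pri.ˈga) te.
Foot heads: 2, 4, 6, 8.
Primary stress on the rightmost head = syllable 8.
Secondary stress on 2, 4, 6: di.ˌmup.fi.ˌna.lo.ˌkli.pri.ˈga.te.

primary 8, secondary 2, 4, 6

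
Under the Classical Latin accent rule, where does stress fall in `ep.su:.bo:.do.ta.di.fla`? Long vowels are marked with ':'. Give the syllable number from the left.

5

Classical Latin: stress the penult if heavy (long vowel or closed), else the antepenult.
Weights: 5 ta L, 6 di L, 7 fla L.
The penult (syllable 6, di) is light, so stress falls on the antepenult (syllable 5, ta).
Stress on syllable 5: ep.su:.bo:.do.ˈta.di.fla.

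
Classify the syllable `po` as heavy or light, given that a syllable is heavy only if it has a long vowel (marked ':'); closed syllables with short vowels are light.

light

`po`: short vowel, open (no coda). Short vowel → light.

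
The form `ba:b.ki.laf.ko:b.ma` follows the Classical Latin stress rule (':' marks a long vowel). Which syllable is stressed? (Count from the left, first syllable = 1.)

4

Classical Latin: stress the penult if heavy (long vowel or closed), else the antepenult.
Weights: 3 laf H, 4 ko:b H, 5 ma L.
The penult (syllable 4, ko:b) is heavy, so it takes stress.
Stress on syllable 4: ba:b.ki.laf.ˈko:b.ma.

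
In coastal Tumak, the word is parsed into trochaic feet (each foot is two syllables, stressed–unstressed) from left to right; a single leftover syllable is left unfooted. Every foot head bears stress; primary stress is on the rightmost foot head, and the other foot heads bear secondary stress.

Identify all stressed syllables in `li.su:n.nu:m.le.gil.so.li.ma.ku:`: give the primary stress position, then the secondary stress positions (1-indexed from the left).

Parse left to right into trochaic (ˈσσ) feet: (ˈli.su:n) (ˈnu:m.le) (ˈgil.so) (ˈli.ma) ku:. Syllable 9 is left unfooted.
Foot heads (stressed positions): 1, 3, 5, 7.
End Rule Rightmost: primary stress on the rightmost head = syllable 7.
Secondary stress on 1, 3, 5: ˌli.su:n.ˌnu:m.le.ˌgil.so.ˈli.ma.ku:.

primary 7, secondary 1, 3, 5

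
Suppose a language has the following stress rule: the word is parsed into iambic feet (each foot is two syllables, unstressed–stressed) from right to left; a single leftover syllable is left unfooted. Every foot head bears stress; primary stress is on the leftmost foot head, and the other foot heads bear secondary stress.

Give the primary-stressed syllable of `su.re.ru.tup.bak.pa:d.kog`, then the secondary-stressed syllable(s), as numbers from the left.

Parse right to left into iambic (σˈσ) feet: su (re.ˈru) (tup.ˈbak) (pa:d.ˈkog). Syllable 1 is left unfooted.
Foot heads (stressed positions): 3, 5, 7.
End Rule Leftmost: primary stress on the leftmost head = syllable 3.
Secondary stress on 5, 7: su.re.ˈru.tup.ˌbak.pa:d.ˌkog.

primary 3, secondary 5, 7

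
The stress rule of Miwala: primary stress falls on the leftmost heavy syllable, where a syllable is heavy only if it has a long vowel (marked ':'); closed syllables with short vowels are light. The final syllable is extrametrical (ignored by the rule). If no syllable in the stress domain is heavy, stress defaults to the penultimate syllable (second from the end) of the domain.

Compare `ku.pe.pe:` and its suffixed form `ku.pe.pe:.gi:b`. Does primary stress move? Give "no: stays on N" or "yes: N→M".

yes: 1→3

Base `ku.pe.pe:` (3 syllables):
  The final syllable (3, pe:) is extrametrical; the stress domain is syllables 1–2.
  Weights: 1 ku L, 2 pe L.
  No heavy syllable in the domain; default to the penultimate syllable (second from the end) of the domain = syllable 1.
  → primary stress on syllable 1.
Suffixed `ku.pe.pe:.gi:b` (4 syllables):
  The final syllable (4, gi:b) is extrametrical; the stress domain is syllables 1–3.
  Weights: 1 ku L, 2 pe L, 3 pe: H.
  Heavy syllables in the domain: 3. The leftmost is syllable 3 (pe:).
  → primary stress on syllable 3.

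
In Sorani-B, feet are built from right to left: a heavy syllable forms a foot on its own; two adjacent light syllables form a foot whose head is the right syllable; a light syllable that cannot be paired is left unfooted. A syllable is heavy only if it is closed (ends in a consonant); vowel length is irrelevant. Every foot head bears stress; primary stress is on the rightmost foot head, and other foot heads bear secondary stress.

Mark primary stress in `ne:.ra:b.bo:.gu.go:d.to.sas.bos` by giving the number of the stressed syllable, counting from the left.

Weights: 1 ne: L, 2 ra:b H, 3 bo: L, 4 gu L, 5 go:d H, 6 to L, 7 sas H, 8 bos H.
Parse right to left (heavy = foot alone; LL = one foot; stranded L unfooted): ne: (ˈra:b) (bo:.ˈgu) (ˈgo:d) to (ˈsas) (ˈbos).
Foot heads: 2, 4, 5, 7, 8.
Primary stress on the rightmost head = syllable 8.
Primary stress: syllable 8 → ne:.ra:b.bo:.gu.go:d.to.sas.ˈbos.

8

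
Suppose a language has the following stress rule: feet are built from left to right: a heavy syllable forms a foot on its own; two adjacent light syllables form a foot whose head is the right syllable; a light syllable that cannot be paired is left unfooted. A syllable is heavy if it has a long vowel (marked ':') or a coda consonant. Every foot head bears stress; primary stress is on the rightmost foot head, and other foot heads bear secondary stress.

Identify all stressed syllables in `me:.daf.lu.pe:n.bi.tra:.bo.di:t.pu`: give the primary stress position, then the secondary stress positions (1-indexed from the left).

Weights: 1 me: H, 2 daf H, 3 lu L, 4 pe:n H, 5 bi L, 6 tra: H, 7 bo L, 8 di:t H, 9 pu L.
Parse left to right (heavy = foot alone; LL = one foot; stranded L unfooted): (ˈme:) (ˈdaf) lu (ˈpe:n) bi (ˈtra:) bo (ˈdi:t) pu.
Foot heads: 1, 2, 4, 6, 8.
Primary stress on the rightmost head = syllable 8.
Secondary stress on 1, 2, 4, 6: ˌme:.ˌdaf.lu.ˌpe:n.bi.ˌtra:.bo.ˈdi:t.pu.

primary 8, secondary 1, 2, 4, 6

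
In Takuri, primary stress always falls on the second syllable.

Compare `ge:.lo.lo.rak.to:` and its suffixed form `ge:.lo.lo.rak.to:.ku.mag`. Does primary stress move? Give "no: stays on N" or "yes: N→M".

no: stays on 2

Base `ge:.lo.lo.rak.to:` (5 syllables):
  The word has 5 syllables; the second syllable is syllable 2 (lo).
  → primary stress on syllable 2.
Suffixed `ge:.lo.lo.rak.to:.ku.mag` (7 syllables):
  The word has 7 syllables; the second syllable is syllable 2 (lo).
  → primary stress on syllable 2.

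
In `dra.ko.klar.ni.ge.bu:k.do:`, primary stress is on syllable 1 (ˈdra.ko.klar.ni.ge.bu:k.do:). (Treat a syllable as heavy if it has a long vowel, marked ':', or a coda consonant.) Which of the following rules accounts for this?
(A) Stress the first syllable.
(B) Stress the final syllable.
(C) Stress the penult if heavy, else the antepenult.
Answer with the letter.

A

Rule A → syllable 1 ✓.
Rule B → syllable 7 (observed: 1).
Rule C → syllable 6 (observed: 1).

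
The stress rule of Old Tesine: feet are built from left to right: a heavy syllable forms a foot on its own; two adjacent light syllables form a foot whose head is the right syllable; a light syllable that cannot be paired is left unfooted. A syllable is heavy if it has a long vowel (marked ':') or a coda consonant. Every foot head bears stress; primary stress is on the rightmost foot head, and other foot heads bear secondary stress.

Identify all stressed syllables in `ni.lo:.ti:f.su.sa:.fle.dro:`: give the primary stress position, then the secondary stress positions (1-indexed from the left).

primary 7, secondary 2, 3, 5

Weights: 1 ni L, 2 lo: H, 3 ti:f H, 4 su L, 5 sa: H, 6 fle L, 7 dro: H.
Parse left to right (heavy = foot alone; LL = one foot; stranded L unfooted): ni (ˈlo:) (ˈti:f) su (ˈsa:) fle (ˈdro:).
Foot heads: 2, 3, 5, 7.
Primary stress on the rightmost head = syllable 7.
Secondary stress on 2, 3, 5: ni.ˌlo:.ˌti:f.su.ˌsa:.fle.ˈdro:.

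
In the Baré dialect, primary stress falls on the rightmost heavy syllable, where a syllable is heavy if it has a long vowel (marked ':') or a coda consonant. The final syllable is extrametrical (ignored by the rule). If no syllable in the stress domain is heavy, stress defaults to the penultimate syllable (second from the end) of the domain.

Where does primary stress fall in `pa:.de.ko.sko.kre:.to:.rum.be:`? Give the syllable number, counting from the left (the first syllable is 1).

7

The final syllable (8, be:) is extrametrical; the stress domain is syllables 1–7.
Weights: 1 pa: H, 2 de L, 3 ko L, 4 sko L, 5 kre: H, 6 to: H, 7 rum H.
Heavy syllables in the domain: 1, 5, 6, 7. The rightmost is syllable 7 (rum).
Primary stress: syllable 7 → pa:.de.ko.sko.kre:.to:.ˈrum.be:.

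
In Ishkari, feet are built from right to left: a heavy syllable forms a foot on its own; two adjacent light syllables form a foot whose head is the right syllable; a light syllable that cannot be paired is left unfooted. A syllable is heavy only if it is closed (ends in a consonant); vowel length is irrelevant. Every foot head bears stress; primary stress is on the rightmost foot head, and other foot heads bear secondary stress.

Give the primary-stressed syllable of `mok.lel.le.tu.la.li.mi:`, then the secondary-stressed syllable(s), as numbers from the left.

primary 7, secondary 1, 2, 5

Weights: 1 mok H, 2 lel H, 3 le L, 4 tu L, 5 la L, 6 li L, 7 mi: L.
Parse right to left (heavy = foot alone; LL = one foot; stranded L unfooted): (ˈmok) (ˈlel) le (tu.ˈla) (li.ˈmi:).
Foot heads: 1, 2, 5, 7.
Primary stress on the rightmost head = syllable 7.
Secondary stress on 1, 2, 5: ˌmok.ˌlel.le.tu.ˌla.li.ˈmi:.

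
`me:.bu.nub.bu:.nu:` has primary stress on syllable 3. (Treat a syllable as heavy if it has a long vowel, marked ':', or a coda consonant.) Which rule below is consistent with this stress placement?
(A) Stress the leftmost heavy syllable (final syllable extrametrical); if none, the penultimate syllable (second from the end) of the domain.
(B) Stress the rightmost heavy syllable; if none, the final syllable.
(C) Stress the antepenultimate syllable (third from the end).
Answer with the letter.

C

Rule A → syllable 1 (observed: 3).
Rule B → syllable 5 (observed: 3).
Rule C → syllable 3 ✓.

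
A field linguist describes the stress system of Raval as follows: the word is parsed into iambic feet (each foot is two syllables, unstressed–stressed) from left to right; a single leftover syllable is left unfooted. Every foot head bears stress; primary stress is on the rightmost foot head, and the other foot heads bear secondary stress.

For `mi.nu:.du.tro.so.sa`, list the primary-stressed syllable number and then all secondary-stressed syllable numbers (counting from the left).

Parse left to right into iambic (σˈσ) feet: (mi.ˈnu:) (du.ˈtro) (so.ˈsa).
Foot heads (stressed positions): 2, 4, 6.
End Rule Rightmost: primary stress on the rightmost head = syllable 6.
Secondary stress on 2, 4: mi.ˌnu:.du.ˌtro.so.ˈsa.

primary 6, secondary 2, 4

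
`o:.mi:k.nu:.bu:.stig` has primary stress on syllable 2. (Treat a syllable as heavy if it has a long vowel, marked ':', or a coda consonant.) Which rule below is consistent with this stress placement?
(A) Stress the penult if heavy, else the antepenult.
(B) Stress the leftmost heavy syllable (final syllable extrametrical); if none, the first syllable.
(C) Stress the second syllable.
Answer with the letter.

Rule A → syllable 4 (observed: 2).
Rule B → syllable 1 (observed: 2).
Rule C → syllable 2 ✓.

C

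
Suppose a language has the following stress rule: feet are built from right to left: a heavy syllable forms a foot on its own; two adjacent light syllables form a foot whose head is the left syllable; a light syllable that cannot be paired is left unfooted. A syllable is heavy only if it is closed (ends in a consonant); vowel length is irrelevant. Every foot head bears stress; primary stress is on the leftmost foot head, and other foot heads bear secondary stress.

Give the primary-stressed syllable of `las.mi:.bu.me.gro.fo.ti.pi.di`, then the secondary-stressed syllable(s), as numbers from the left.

primary 1, secondary 2, 4, 6, 8

Weights: 1 las H, 2 mi: L, 3 bu L, 4 me L, 5 gro L, 6 fo L, 7 ti L, 8 pi L, 9 di L.
Parse right to left (heavy = foot alone; LL = one foot; stranded L unfooted): (ˈlas) (ˈmi:.bu) (ˈme.gro) (ˈfo.ti) (ˈpi.di).
Foot heads: 1, 2, 4, 6, 8.
Primary stress on the leftmost head = syllable 1.
Secondary stress on 2, 4, 6, 8: ˈlas.ˌmi:.bu.ˌme.gro.ˌfo.ti.ˌpi.di.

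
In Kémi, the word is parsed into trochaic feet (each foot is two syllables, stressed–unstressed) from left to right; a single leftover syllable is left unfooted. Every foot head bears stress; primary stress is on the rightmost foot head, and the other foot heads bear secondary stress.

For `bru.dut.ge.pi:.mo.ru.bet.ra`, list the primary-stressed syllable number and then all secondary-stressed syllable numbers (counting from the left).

primary 7, secondary 1, 3, 5

Parse left to right into trochaic (ˈσσ) feet: (ˈbru.dut) (ˈge.pi:) (ˈmo.ru) (ˈbet.ra).
Foot heads (stressed positions): 1, 3, 5, 7.
End Rule Rightmost: primary stress on the rightmost head = syllable 7.
Secondary stress on 1, 3, 5: ˌbru.dut.ˌge.pi:.ˌmo.ru.ˈbet.ra.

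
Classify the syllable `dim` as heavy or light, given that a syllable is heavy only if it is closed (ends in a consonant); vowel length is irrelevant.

`dim`: short vowel, closed (coda /m/). Closed (coda /m/) → heavy.

heavy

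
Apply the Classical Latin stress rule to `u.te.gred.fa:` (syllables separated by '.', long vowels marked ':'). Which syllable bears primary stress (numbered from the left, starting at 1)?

3

Classical Latin: stress the penult if heavy (long vowel or closed), else the antepenult.
Weights: 2 te L, 3 gred H, 4 fa: H.
The penult (syllable 3, gred) is heavy, so it takes stress.
Stress on syllable 3: u.te.ˈgred.fa:.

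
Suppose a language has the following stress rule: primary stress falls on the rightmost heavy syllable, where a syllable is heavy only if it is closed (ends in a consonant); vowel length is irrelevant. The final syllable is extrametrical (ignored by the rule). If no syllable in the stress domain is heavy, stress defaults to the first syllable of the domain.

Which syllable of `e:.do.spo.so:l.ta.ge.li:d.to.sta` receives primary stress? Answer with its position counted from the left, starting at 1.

The final syllable (9, sta) is extrametrical; the stress domain is syllables 1–8.
Weights: 1 e: L, 2 do L, 3 spo L, 4 so:l H, 5 ta L, 6 ge L, 7 li:d H, 8 to L.
Heavy syllables in the domain: 4, 7. The rightmost is syllable 7 (li:d).
Primary stress: syllable 7 → e:.do.spo.so:l.ta.ge.ˈli:d.to.sta.

7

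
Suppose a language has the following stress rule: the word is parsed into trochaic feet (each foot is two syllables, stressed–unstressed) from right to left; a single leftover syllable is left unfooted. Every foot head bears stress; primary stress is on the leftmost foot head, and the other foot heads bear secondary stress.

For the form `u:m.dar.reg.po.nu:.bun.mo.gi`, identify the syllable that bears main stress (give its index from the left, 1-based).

Parse right to left into trochaic (ˈσσ) feet: (ˈu:m.dar) (ˈreg.po) (ˈnu:.bun) (ˈmo.gi).
Foot heads (stressed positions): 1, 3, 5, 7.
End Rule Leftmost: primary stress on the leftmost head = syllable 1.
Primary stress: syllable 1 → ˈu:m.dar.reg.po.nu:.bun.mo.gi.

1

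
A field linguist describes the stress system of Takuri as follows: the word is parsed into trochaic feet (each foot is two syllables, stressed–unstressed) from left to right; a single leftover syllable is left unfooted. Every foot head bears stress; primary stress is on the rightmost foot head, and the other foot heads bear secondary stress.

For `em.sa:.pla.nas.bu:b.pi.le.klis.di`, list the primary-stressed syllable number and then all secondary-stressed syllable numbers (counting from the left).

Parse left to right into trochaic (ˈσσ) feet: (ˈem.sa:) (ˈpla.nas) (ˈbu:b.pi) (ˈle.klis) di. Syllable 9 is left unfooted.
Foot heads (stressed positions): 1, 3, 5, 7.
End Rule Rightmost: primary stress on the rightmost head = syllable 7.
Secondary stress on 1, 3, 5: ˌem.sa:.ˌpla.nas.ˌbu:b.pi.ˈle.klis.di.

primary 7, secondary 1, 3, 5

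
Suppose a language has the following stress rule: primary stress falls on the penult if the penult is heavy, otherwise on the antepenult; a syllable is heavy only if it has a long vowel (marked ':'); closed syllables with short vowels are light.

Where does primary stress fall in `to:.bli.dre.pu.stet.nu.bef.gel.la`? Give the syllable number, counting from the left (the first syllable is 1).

Weights: 7 bef L, 8 gel L, 9 la L.
The penult (syllable 8, gel) is light, so stress falls on the antepenult (syllable 7, bef).
Primary stress: syllable 7 → to:.bli.dre.pu.stet.nu.ˈbef.gel.la.

7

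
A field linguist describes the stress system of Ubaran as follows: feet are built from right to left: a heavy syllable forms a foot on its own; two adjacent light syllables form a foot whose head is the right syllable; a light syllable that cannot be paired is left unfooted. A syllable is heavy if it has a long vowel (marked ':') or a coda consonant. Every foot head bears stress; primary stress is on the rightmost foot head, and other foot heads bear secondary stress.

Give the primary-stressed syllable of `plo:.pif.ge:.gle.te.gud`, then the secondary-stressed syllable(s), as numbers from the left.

primary 6, secondary 1, 2, 3, 5

Weights: 1 plo: H, 2 pif H, 3 ge: H, 4 gle L, 5 te L, 6 gud H.
Parse right to left (heavy = foot alone; LL = one foot; stranded L unfooted): (ˈplo:) (ˈpif) (ˈge:) (gle.ˈte) (ˈgud).
Foot heads: 1, 2, 3, 5, 6.
Primary stress on the rightmost head = syllable 6.
Secondary stress on 1, 2, 3, 5: ˌplo:.ˌpif.ˌge:.gle.ˌte.ˈgud.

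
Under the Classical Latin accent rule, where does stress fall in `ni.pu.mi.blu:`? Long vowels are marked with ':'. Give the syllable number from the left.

2

Classical Latin: stress the penult if heavy (long vowel or closed), else the antepenult.
Weights: 2 pu L, 3 mi L, 4 blu: H.
The penult (syllable 3, mi) is light, so stress falls on the antepenult (syllable 2, pu).
Stress on syllable 2: ni.ˈpu.mi.blu:.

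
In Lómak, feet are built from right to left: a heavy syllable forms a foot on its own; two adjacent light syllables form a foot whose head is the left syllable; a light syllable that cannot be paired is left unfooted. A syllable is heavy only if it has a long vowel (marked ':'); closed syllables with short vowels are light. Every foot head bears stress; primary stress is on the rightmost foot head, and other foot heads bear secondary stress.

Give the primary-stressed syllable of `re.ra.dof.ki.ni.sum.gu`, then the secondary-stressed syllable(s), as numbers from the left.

Weights: 1 re L, 2 ra L, 3 dof L, 4 ki L, 5 ni L, 6 sum L, 7 gu L.
Parse right to left (heavy = foot alone; LL = one foot; stranded L unfooted): re (ˈra.dof) (ˈki.ni) (ˈsum.gu).
Foot heads: 2, 4, 6.
Primary stress on the rightmost head = syllable 6.
Secondary stress on 2, 4: re.ˌra.dof.ˌki.ni.ˈsum.gu.

primary 6, secondary 2, 4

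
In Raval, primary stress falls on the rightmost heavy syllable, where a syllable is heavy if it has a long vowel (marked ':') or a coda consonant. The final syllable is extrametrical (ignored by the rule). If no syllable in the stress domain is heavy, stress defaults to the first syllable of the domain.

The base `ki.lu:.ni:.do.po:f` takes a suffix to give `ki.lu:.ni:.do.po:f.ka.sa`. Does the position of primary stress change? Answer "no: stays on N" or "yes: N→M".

Base `ki.lu:.ni:.do.po:f` (5 syllables):
  The final syllable (5, po:f) is extrametrical; the stress domain is syllables 1–4.
  Weights: 1 ki L, 2 lu: H, 3 ni: H, 4 do L.
  Heavy syllables in the domain: 2, 3. The rightmost is syllable 3 (ni:).
  → primary stress on syllable 3.
Suffixed `ki.lu:.ni:.do.po:f.ka.sa` (7 syllables):
  The final syllable (7, sa) is extrametrical; the stress domain is syllables 1–6.
  Weights: 1 ki L, 2 lu: H, 3 ni: H, 4 do L, 5 po:f H, 6 ka L.
  Heavy syllables in the domain: 2, 3, 5. The rightmost is syllable 5 (po:f).
  → primary stress on syllable 5.

yes: 3→5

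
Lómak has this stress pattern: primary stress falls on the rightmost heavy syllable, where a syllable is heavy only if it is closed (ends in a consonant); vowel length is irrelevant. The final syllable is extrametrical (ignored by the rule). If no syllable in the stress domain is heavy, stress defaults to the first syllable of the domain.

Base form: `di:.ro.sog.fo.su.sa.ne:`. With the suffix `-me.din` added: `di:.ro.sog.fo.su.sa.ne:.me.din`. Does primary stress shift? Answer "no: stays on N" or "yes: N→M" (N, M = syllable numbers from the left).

Base `di:.ro.sog.fo.su.sa.ne:` (7 syllables):
  The final syllable (7, ne:) is extrametrical; the stress domain is syllables 1–6.
  Weights: 1 di: L, 2 ro L, 3 sog H, 4 fo L, 5 su L, 6 sa L.
  Heavy syllables in the domain: 3. The rightmost is syllable 3 (sog).
  → primary stress on syllable 3.
Suffixed `di:.ro.sog.fo.su.sa.ne:.me.din` (9 syllables):
  The final syllable (9, din) is extrametrical; the stress domain is syllables 1–8.
  Weights: 1 di: L, 2 ro L, 3 sog H, 4 fo L, 5 su L, 6 sa L, 7 ne: L, 8 me L.
  Heavy syllables in the domain: 3. The rightmost is syllable 3 (sog).
  → primary stress on syllable 3.

no: stays on 3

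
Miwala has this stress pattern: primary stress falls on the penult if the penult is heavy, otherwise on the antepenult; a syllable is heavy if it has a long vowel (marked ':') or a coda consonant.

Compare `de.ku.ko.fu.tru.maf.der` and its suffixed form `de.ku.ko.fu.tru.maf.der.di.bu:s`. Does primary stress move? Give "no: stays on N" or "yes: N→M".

yes: 6→7

Base `de.ku.ko.fu.tru.maf.der` (7 syllables):
  Weights: 5 tru L, 6 maf H, 7 der H.
  The penult (syllable 6, maf) is heavy, so it takes stress.
  → primary stress on syllable 6.
Suffixed `de.ku.ko.fu.tru.maf.der.di.bu:s` (9 syllables):
  Weights: 7 der H, 8 di L, 9 bu:s H.
  The penult (syllable 8, di) is light, so stress falls on the antepenult (syllable 7, der).
  → primary stress on syllable 7.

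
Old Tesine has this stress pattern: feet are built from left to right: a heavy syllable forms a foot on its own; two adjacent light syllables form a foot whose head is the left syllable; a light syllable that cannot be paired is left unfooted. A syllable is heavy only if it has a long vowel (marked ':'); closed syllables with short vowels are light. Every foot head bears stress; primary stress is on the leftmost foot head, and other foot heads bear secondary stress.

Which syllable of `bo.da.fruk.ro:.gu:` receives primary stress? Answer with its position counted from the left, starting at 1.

Weights: 1 bo L, 2 da L, 3 fruk L, 4 ro: H, 5 gu: H.
Parse left to right (heavy = foot alone; LL = one foot; stranded L unfooted): (ˈbo.da) fruk (ˈro:) (ˈgu:).
Foot heads: 1, 4, 5.
Primary stress on the leftmost head = syllable 1.
Primary stress: syllable 1 → ˈbo.da.fruk.ro:.gu:.

1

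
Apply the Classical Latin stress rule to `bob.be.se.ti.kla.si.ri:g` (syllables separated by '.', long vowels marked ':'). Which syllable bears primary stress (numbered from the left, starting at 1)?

Classical Latin: stress the penult if heavy (long vowel or closed), else the antepenult.
Weights: 5 kla L, 6 si L, 7 ri:g H.
The penult (syllable 6, si) is light, so stress falls on the antepenult (syllable 5, kla).
Stress on syllable 5: bob.be.se.ti.ˈkla.si.ri:g.

5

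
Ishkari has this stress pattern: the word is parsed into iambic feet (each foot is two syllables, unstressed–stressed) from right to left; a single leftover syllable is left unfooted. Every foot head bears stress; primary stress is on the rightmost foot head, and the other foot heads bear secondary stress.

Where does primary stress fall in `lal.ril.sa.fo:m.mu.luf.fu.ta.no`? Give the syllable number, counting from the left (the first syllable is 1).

Parse right to left into iambic (σˈσ) feet: lal (ril.ˈsa) (fo:m.ˈmu) (luf.ˈfu) (ta.ˈno). Syllable 1 is left unfooted.
Foot heads (stressed positions): 3, 5, 7, 9.
End Rule Rightmost: primary stress on the rightmost head = syllable 9.
Primary stress: syllable 9 → lal.ril.sa.fo:m.mu.luf.fu.ta.ˈno.

9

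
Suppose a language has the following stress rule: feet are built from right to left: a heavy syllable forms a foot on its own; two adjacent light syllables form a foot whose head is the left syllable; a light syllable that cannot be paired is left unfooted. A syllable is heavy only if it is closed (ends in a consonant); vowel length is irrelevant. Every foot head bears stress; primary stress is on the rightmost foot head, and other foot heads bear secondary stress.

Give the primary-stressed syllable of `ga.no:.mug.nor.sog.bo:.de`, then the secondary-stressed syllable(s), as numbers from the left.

Weights: 1 ga L, 2 no: L, 3 mug H, 4 nor H, 5 sog H, 6 bo: L, 7 de L.
Parse right to left (heavy = foot alone; LL = one foot; stranded L unfooted): (ˈga.no:) (ˈmug) (ˈnor) (ˈsog) (ˈbo:.de).
Foot heads: 1, 3, 4, 5, 6.
Primary stress on the rightmost head = syllable 6.
Secondary stress on 1, 3, 4, 5: ˌga.no:.ˌmug.ˌnor.ˌsog.ˈbo:.de.

primary 6, secondary 1, 3, 4, 5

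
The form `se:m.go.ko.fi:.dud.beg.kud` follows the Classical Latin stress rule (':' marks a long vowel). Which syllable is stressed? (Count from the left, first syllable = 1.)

6

Classical Latin: stress the penult if heavy (long vowel or closed), else the antepenult.
Weights: 5 dud H, 6 beg H, 7 kud H.
The penult (syllable 6, beg) is heavy, so it takes stress.
Stress on syllable 6: se:m.go.ko.fi:.dud.ˈbeg.kud.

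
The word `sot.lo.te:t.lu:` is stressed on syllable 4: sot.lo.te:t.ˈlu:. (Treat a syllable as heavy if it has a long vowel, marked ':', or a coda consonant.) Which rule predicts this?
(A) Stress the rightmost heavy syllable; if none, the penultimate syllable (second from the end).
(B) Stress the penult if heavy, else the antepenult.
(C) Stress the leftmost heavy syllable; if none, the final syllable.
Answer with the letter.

A

Rule A → syllable 4 ✓.
Rule B → syllable 3 (observed: 4).
Rule C → syllable 1 (observed: 4).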